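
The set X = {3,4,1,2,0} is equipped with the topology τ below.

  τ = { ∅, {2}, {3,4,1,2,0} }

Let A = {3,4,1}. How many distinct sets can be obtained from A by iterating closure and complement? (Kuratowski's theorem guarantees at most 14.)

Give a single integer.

6

X∖A={2,0}, int(X∖A)={2}, hence cl(A)={3,4,1,0}
Orbit (k=closure, c=complement):
  1. A     = {3,4,1}
  2. kA    = {3,4,1,0}
  3. cA    = {2,0}
  4. ckA   = {2}
  5. kcA   = {3,4,1,2,0}
  6. ckcA  = ∅
(closed under both — stop)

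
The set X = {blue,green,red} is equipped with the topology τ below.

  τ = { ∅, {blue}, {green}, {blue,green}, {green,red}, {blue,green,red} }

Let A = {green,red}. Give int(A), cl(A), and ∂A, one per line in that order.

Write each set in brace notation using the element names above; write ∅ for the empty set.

opens ⊆ A: ∅, {green}, {green,red}; union → int = {green,red}
complement {blue}; its interior {blue}; cl(A) = X∖{blue} = {green,red}
boundary = {green,red} ∖ {green,red} = ∅

int(A) = {green,red}
cl(A)  = {green,red}
∂A     = ∅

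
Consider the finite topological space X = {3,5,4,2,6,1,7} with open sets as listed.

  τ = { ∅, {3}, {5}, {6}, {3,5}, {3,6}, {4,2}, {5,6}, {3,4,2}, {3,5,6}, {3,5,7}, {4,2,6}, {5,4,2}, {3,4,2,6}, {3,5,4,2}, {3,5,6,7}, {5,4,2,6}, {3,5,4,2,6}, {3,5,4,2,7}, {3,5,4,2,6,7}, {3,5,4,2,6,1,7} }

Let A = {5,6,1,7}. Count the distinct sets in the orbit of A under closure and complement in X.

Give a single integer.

4

X∖A={3,4,2}, int(X∖A)={3,4,2}, hence cl(A)={5,6,1,7}
Orbit (k=closure, c=complement):
  1. A     = {5,6,1,7}
  2. cA    = {3,4,2}
  3. kcA   = {3,4,2,1,7}
  4. ckcA  = {5,6}
(closed under both — stop)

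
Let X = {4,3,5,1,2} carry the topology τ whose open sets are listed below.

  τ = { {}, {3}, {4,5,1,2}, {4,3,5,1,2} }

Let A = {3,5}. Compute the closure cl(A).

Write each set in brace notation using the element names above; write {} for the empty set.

{4,3,5,1,2}

cl via duality: int({4,1,2}) = {}, so X∖{} = {4,3,5,1,2}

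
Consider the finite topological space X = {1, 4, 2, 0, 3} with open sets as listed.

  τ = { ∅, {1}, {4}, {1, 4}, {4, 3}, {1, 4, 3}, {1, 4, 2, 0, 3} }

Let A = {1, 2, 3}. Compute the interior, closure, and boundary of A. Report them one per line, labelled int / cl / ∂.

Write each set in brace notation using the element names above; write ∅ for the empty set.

U open, U⊆A: ∅, {1}. int(A) = ⋃ = {1}
X∖A={4, 0}, int(X∖A)={4}, hence cl(A)={1, 2, 0, 3}
∂A: remove int from cl → {2, 0, 3}

int(A) = {1}
cl(A)  = {1, 2, 0, 3}
∂A     = {2, 0, 3}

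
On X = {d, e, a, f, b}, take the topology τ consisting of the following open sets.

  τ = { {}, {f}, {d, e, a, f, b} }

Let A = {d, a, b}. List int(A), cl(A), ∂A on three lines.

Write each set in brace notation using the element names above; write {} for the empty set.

open subsets of A: {}; so int(A) = {}
closure: X∖int(X∖A) = X∖{f} = {d, e, a, b}
∂A = {d, e, a, b} minus {} = {d, e, a, b}

int(A) = {}
cl(A)  = {d, e, a, b}
∂A     = {d, e, a, b}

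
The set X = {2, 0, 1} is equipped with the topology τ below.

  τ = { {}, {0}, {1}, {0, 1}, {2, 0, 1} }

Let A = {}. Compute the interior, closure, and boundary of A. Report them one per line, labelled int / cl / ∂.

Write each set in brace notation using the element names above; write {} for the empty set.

U open, U⊆A: {}. int(A) = ⋃ = {}
X∖A={2, 0, 1}, int(X∖A)={2, 0, 1}, hence cl(A)={}
∂A: remove int from cl → {}

int(A) = {}
cl(A)  = {}
∂A     = {}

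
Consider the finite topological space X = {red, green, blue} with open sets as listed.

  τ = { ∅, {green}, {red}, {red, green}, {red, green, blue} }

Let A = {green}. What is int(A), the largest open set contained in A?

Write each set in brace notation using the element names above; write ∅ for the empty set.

opens ⊆ A: ∅, {green}; union → int = {green}

{green}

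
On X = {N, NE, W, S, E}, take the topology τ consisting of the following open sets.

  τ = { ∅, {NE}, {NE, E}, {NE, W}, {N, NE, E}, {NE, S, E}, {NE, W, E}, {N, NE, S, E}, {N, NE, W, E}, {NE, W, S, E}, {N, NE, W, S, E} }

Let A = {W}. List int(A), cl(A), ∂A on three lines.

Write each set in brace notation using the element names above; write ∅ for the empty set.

U open, U⊆A: ∅. int(A) = ⋃ = ∅
X∖A={N, NE, S, E}, int(X∖A)={N, NE, S, E}, hence cl(A)={W}
∂A: remove int from cl → {W}

int(A) = ∅
cl(A)  = {W}
∂A     = {W}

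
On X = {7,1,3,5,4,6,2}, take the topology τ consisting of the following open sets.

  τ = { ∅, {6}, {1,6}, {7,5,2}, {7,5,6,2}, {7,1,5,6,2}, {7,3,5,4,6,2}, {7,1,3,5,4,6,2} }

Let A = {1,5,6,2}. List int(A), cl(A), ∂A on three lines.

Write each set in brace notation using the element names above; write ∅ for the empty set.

open subsets of A: ∅, {6}, {1,6}; so int(A) = {1,6}
closure: X∖int(X∖A) = X∖∅ = {7,1,3,5,4,6,2}
∂A = {7,1,3,5,4,6,2} minus {1,6} = {7,3,5,4,2}

int(A) = {1,6}
cl(A)  = {7,1,3,5,4,6,2}
∂A     = {7,3,5,4,2}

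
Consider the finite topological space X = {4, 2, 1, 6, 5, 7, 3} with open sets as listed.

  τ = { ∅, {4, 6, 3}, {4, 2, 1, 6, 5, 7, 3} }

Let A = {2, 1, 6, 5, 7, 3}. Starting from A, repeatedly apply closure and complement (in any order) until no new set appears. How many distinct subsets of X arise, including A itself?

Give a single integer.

4

X∖A={4}, int(X∖A)=∅, hence cl(A)={4, 2, 1, 6, 5, 7, 3}
Orbit (k=closure, c=complement):
  1. A     = {2, 1, 6, 5, 7, 3}
  2. kA    = {4, 2, 1, 6, 5, 7, 3}
  3. cA    = {4}
  4. ckA   = ∅
(closed under both — stop)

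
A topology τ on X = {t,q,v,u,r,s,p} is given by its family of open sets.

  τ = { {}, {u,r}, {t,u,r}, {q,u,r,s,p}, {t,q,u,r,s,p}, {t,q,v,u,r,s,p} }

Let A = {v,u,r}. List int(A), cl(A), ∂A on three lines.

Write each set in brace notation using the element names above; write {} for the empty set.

U open, U⊆A: {}, {u,r}. int(A) = ⋃ = {u,r}
X∖A={t,q,s,p}, int(X∖A)={}, hence cl(A)={t,q,v,u,r,s,p}
∂A: remove int from cl → {t,q,v,s,p}

int(A) = {u,r}
cl(A)  = {t,q,v,u,r,s,p}
∂A     = {t,q,v,s,p}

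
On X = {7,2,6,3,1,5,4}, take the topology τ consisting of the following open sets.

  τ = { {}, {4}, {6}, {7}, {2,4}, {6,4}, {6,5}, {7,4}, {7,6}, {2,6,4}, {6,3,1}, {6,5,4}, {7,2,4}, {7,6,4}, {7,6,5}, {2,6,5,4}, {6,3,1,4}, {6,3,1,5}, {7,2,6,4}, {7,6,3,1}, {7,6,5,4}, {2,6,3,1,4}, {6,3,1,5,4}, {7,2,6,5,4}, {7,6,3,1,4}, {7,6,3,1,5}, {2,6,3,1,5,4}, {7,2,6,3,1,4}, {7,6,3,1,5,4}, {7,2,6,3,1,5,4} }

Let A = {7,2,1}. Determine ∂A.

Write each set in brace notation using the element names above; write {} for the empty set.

interior: largest open inside A is {7} (from {}, {7})
cl via duality: int({6,3,5,4}) = {6,5,4}, so X∖{6,5,4} = {7,2,3,1}
cl∖int = {2,3,1}

{2,3,1}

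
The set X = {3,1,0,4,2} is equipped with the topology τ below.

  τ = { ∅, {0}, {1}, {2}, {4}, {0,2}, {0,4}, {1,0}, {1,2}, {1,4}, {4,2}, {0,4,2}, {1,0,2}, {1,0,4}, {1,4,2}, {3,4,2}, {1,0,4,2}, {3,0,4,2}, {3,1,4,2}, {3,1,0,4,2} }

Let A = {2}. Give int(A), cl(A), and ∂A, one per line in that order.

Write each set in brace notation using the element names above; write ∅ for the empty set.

int(A) = {2}
cl(A)  = {3,2}
∂A     = {3}

interior: largest open inside A is {2} (from ∅, {2})
cl via duality: int({3,1,0,4}) = {1,0,4}, so X∖{1,0,4} = {3,2}
cl∖int = {3}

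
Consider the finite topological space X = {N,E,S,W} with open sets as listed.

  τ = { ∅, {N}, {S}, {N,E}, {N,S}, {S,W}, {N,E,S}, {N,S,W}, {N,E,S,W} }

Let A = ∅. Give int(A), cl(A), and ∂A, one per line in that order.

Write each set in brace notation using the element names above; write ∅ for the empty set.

U open, U⊆A: ∅. int(A) = ⋃ = ∅
X∖A={N,E,S,W}, int(X∖A)={N,E,S,W}, hence cl(A)=∅
∂A: remove int from cl → ∅

int(A) = ∅
cl(A)  = ∅
∂A     = ∅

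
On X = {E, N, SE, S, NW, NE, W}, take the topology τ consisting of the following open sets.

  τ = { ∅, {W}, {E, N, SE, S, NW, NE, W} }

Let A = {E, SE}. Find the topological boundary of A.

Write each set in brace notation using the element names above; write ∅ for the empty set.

{E, N, SE, S, NW, NE}

interior: largest open inside A is ∅ (from ∅)
cl via duality: int({N, S, NW, NE, W}) = {W}, so X∖{W} = {E, N, SE, S, NW, NE}
cl∖int = {E, N, SE, S, NW, NE}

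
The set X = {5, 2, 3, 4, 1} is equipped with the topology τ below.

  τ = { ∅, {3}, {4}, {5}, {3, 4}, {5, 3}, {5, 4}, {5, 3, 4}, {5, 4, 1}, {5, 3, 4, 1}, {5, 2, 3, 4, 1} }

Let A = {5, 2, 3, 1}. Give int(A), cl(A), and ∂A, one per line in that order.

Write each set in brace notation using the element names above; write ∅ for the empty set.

U open, U⊆A: ∅, {5}, {3}, {5, 3}. int(A) = ⋃ = {5, 3}
X∖A={4}, int(X∖A)={4}, hence cl(A)={5, 2, 3, 1}
∂A: remove int from cl → {2, 1}

int(A) = {5, 3}
cl(A)  = {5, 2, 3, 1}
∂A     = {2, 1}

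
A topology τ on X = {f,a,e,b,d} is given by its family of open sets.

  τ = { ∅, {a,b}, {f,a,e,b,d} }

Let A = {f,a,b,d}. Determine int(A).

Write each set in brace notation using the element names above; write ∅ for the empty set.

{a,b}

opens ⊆ A: ∅, {a,b}; union → int = {a,b}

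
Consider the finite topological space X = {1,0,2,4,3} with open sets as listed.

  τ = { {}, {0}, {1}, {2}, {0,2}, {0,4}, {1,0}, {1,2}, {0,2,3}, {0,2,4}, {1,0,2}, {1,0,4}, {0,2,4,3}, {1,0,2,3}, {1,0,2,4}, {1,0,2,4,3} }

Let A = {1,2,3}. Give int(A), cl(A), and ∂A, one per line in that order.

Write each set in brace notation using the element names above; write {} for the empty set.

int(A) = {1,2}
cl(A)  = {1,2,3}
∂A     = {3}

interior: largest open inside A is {1,2} (from {}, {1}, {2}, {1,2})
cl via duality: int({0,4}) = {0,4}, so X∖{0,4} = {1,2,3}
cl∖int = {3}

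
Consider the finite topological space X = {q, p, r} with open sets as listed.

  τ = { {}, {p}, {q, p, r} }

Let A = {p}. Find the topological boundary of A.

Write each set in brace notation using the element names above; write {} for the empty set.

{q, r}

interior: largest open inside A is {p} (from {}, {p})
cl via duality: int({q, r}) = {}, so X∖{} = {q, p, r}
cl∖int = {q, r}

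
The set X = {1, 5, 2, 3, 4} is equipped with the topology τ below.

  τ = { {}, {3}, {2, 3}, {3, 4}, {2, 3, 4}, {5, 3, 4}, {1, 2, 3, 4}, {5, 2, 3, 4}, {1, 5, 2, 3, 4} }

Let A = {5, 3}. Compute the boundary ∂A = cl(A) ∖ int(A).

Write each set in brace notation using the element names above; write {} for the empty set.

open subsets of A: {}, {3}; so int(A) = {3}
closure: X∖int(X∖A) = X∖{} = {1, 5, 2, 3, 4}
∂A = {1, 5, 2, 3, 4} minus {3} = {1, 5, 2, 4}

{1, 5, 2, 4}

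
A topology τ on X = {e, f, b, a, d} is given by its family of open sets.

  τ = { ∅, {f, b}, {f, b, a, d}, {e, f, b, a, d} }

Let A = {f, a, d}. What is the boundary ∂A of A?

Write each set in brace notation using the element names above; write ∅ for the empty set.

opens ⊆ A: ∅; union → int = ∅
complement {e, b}; its interior ∅; cl(A) = X∖∅ = {e, f, b, a, d}
boundary = {e, f, b, a, d} ∖ ∅ = {e, f, b, a, d}

{e, f, b, a, d}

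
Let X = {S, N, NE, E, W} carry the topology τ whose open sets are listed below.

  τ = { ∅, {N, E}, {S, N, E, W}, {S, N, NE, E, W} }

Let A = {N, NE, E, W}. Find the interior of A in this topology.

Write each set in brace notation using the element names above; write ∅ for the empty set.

{N, E}

open subsets of A: ∅, {N, E}; so int(A) = {N, E}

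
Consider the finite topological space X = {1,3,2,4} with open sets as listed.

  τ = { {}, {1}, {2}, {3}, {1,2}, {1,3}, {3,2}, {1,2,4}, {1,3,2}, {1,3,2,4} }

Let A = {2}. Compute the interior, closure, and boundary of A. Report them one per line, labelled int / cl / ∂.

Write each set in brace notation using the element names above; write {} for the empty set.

U open, U⊆A: {}, {2}. int(A) = ⋃ = {2}
X∖A={1,3,4}, int(X∖A)={1,3}, hence cl(A)={2,4}
∂A: remove int from cl → {4}

int(A) = {2}
cl(A)  = {2,4}
∂A     = {4}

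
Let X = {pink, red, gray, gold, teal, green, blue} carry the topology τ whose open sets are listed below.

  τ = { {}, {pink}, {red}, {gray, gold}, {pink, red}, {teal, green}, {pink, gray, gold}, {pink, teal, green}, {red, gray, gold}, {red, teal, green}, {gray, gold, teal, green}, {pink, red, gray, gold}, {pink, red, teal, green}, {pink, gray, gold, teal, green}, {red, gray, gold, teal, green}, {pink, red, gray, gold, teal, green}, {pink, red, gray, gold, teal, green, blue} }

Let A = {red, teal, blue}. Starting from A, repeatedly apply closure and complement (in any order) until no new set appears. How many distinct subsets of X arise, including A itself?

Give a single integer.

10

closure: X∖int(X∖A) = X∖{pink, gray, gold} = {red, teal, green, blue}
Let k=closure and c=complement:
  1. A     = {red, teal, blue}
  2. kA    = {red, teal, green, blue}
  3. cA    = {pink, gray, gold, green}
  4. ckA   = {pink, gray, gold}
  5. kcA   = {pink, gray, gold, teal, green, blue}
  6. kckA  = {pink, gray, gold, blue}
  7. ckcA  = {red}
  8. ckckA = {red, teal, green}
  9. kckcA = {red, blue}
  10. ckckcA = {pink, gray, gold, teal, green}
— saturated at 10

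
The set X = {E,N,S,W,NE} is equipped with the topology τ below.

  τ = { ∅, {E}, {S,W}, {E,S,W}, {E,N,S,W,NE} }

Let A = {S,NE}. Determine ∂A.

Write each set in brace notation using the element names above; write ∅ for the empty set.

interior: largest open inside A is ∅ (from ∅)
cl via duality: int({E,N,W}) = {E}, so X∖{E} = {N,S,W,NE}
cl∖int = {N,S,W,NE}

{N,S,W,NE}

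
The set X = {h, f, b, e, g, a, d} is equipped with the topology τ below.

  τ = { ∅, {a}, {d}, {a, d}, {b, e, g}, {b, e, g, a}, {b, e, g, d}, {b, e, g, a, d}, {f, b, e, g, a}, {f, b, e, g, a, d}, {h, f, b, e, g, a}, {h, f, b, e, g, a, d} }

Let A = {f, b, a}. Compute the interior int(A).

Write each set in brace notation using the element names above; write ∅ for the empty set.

interior: largest open inside A is {a} (from ∅, {a})

{a}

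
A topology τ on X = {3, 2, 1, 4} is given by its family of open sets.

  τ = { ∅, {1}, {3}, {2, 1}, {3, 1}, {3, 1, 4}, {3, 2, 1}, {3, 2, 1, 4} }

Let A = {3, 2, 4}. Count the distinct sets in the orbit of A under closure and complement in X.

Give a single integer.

complement {1}; its interior {1}; cl(A) = X∖{1} = {3, 2, 4}
With k = closure, c = complement:
  1. A     = {3, 2, 4}
  2. cA    = {1}
  3. kcA   = {2, 1, 4}
  4. ckcA  = {3}
  5. kckcA = {3, 4}
  6. ckckcA = {2, 1}
k, c of each give nothing new

6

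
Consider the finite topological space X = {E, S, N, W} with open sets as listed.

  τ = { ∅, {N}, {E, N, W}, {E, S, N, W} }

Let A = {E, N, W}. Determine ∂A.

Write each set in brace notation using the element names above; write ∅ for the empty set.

{S}

interior: largest open inside A is {E, N, W} (from ∅, {N}, {E, N, W})
cl via duality: int({S}) = ∅, so X∖∅ = {E, S, N, W}
cl∖int = {S}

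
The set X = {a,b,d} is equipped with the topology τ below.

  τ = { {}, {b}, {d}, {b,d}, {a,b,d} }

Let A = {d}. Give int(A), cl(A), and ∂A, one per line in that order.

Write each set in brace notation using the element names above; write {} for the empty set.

int(A) = {d}
cl(A)  = {a,d}
∂A     = {a}

opens ⊆ A: {}, {d}; union → int = {d}
complement {a,b}; its interior {b}; cl(A) = X∖{b} = {a,d}
boundary = {a,d} ∖ {d} = {a}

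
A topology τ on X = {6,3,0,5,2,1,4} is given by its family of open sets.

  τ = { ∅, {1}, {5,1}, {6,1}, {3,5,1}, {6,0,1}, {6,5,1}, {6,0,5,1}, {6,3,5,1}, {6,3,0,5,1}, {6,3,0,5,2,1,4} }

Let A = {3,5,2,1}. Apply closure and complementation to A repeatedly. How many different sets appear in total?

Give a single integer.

6

cl via duality: int({6,0,4}) = ∅, so X∖∅ = {6,3,0,5,2,1,4}
Write k for closure, c for complement:
  1. A     = {3,5,2,1}
  2. kA    = {6,3,0,5,2,1,4}
  3. cA    = {6,0,4}
  4. ckA   = ∅
  5. kcA   = {6,0,2,4}
  6. ckcA  = {3,5,1}
applying k or c yields no new set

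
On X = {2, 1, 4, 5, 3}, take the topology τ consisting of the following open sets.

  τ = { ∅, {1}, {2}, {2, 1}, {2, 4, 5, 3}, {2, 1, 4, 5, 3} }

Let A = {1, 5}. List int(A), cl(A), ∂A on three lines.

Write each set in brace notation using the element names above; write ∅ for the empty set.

int(A) = {1}
cl(A)  = {1, 4, 5, 3}
∂A     = {4, 5, 3}

open subsets of A: ∅, {1}; so int(A) = {1}
closure: X∖int(X∖A) = X∖{2} = {1, 4, 5, 3}
∂A = {1, 4, 5, 3} minus {1} = {4, 5, 3}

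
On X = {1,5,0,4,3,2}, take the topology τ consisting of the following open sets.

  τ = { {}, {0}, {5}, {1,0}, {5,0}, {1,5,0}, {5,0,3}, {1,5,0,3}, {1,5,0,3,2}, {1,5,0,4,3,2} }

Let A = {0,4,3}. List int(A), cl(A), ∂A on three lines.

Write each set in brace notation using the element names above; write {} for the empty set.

interior: largest open inside A is {0} (from {}, {0})
cl via duality: int({1,5,2}) = {5}, so X∖{5} = {1,0,4,3,2}
cl∖int = {1,4,3,2}

int(A) = {0}
cl(A)  = {1,0,4,3,2}
∂A     = {1,4,3,2}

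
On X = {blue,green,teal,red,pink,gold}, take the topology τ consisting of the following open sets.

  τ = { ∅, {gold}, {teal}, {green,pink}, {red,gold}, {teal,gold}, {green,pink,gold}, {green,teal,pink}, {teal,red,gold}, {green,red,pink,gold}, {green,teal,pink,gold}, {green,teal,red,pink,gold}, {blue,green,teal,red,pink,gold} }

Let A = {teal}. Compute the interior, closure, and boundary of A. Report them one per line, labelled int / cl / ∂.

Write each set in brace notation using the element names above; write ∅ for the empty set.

interior: largest open inside A is {teal} (from ∅, {teal})
cl via duality: int({blue,green,red,pink,gold}) = {green,red,pink,gold}, so X∖{green,red,pink,gold} = {blue,teal}
cl∖int = {blue}

int(A) = {teal}
cl(A)  = {blue,teal}
∂A     = {blue}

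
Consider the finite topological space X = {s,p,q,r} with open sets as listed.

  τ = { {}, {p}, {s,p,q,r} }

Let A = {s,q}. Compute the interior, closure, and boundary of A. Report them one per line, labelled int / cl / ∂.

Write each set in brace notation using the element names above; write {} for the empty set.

interior: largest open inside A is {} (from {})
cl via duality: int({p,r}) = {p}, so X∖{p} = {s,q,r}
cl∖int = {s,q,r}

int(A) = {}
cl(A)  = {s,q,r}
∂A     = {s,q,r}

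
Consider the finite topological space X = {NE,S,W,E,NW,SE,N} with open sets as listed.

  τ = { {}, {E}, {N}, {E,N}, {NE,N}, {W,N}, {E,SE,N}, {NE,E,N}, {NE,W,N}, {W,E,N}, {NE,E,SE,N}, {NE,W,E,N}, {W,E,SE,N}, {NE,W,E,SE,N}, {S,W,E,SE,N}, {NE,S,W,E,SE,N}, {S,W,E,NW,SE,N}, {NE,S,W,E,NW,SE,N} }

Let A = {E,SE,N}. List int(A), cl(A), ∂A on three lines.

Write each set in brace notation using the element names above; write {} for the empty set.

interior: largest open inside A is {E,SE,N} (from {}, {N}, {E}, {E,N}, {E,SE,N})
cl via duality: int({NE,S,W,NW}) = {}, so X∖{} = {NE,S,W,E,NW,SE,N}
cl∖int = {NE,S,W,NW}

int(A) = {E,SE,N}
cl(A)  = {NE,S,W,E,NW,SE,N}
∂A     = {NE,S,W,NW}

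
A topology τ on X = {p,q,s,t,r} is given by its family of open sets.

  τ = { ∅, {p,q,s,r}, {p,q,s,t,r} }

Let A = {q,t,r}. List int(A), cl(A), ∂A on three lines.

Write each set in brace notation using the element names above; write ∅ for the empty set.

int(A) = ∅
cl(A)  = {p,q,s,t,r}
∂A     = {p,q,s,t,r}

opens ⊆ A: ∅; union → int = ∅
complement {p,s}; its interior ∅; cl(A) = X∖∅ = {p,q,s,t,r}
boundary = {p,q,s,t,r} ∖ ∅ = {p,q,s,t,r}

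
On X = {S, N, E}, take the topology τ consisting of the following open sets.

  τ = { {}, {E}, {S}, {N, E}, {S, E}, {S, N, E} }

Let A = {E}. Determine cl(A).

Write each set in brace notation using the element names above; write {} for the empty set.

{N, E}

cl via duality: int({S, N}) = {S}, so X∖{S} = {N, E}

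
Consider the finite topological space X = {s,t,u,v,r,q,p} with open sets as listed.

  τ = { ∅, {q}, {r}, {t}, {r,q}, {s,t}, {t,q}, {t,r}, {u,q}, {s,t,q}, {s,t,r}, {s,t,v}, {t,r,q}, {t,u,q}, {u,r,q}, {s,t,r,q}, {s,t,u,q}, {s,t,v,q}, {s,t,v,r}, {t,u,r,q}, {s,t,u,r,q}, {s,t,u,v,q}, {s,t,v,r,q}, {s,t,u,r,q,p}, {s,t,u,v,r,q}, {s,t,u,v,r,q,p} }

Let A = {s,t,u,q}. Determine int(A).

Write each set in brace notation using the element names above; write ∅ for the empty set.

opens ⊆ A: ∅, {t}, {q}, {t,q}, {s,t}, {u,q}, {t,u,q}, {s,t,q}, {s,t,u,q}; union → int = {s,t,u,q}

{s,t,u,q}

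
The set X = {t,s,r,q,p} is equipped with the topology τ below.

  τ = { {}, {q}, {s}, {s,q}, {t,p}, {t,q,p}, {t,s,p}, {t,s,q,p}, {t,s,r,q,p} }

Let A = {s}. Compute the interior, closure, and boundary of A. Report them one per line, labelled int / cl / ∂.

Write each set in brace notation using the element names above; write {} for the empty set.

U open, U⊆A: {}, {s}. int(A) = ⋃ = {s}
X∖A={t,r,q,p}, int(X∖A)={t,q,p}, hence cl(A)={s,r}
∂A: remove int from cl → {r}

int(A) = {s}
cl(A)  = {s,r}
∂A     = {r}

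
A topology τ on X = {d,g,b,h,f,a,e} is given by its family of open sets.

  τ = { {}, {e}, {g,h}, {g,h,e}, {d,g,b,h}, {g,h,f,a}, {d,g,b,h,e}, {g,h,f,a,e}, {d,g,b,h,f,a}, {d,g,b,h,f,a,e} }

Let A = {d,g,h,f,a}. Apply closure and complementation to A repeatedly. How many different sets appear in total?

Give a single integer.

cl via duality: int({b,e}) = {e}, so X∖{e} = {d,g,b,h,f,a}
Write k for closure, c for complement:
  1. A     = {d,g,h,f,a}
  2. kA    = {d,g,b,h,f,a}
  3. cA    = {b,e}
  4. ckA   = {e}
  5. kcA   = {d,b,e}
  6. ckcA  = {g,h,f,a}
applying k or c yields no new set

6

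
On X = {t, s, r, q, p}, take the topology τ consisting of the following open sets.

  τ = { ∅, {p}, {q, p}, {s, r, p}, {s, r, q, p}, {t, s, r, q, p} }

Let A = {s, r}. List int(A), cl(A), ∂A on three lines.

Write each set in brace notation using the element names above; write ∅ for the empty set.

int(A) = ∅
cl(A)  = {t, s, r}
∂A     = {t, s, r}

open subsets of A: ∅; so int(A) = ∅
closure: X∖int(X∖A) = X∖{q, p} = {t, s, r}
∂A = {t, s, r} minus ∅ = {t, s, r}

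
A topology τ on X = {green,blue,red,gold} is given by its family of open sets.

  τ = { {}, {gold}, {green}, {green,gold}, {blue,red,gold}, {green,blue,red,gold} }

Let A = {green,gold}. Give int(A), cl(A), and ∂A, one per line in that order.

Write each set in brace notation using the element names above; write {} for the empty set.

interior: largest open inside A is {green,gold} (from {}, {gold}, {green}, {green,gold})
cl via duality: int({blue,red}) = {}, so X∖{} = {green,blue,red,gold}
cl∖int = {blue,red}

int(A) = {green,gold}
cl(A)  = {green,blue,red,gold}
∂A     = {blue,red}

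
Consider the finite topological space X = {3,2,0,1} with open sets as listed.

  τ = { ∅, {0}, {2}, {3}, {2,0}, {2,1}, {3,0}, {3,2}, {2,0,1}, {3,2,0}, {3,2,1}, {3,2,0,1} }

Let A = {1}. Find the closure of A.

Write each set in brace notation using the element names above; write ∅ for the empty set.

complement {3,2,0}; its interior {3,2,0}; cl(A) = X∖{3,2,0} = {1}

{1}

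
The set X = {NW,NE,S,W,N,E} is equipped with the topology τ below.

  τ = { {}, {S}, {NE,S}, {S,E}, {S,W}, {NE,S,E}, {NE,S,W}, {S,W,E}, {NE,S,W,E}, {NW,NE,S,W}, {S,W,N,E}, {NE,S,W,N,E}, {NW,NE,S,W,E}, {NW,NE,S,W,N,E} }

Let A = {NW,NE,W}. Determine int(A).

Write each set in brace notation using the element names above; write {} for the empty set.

{}

interior: largest open inside A is {} (from {})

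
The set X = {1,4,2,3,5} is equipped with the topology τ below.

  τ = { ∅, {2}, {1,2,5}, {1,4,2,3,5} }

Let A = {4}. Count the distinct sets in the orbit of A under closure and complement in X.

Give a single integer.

complement {1,2,3,5}; its interior {1,2,5}; cl(A) = X∖{1,2,5} = {4,3}
With k = closure, c = complement:
  1. A     = {4}
  2. kA    = {4,3}
  3. cA    = {1,2,3,5}
  4. ckA   = {1,2,5}
  5. kcA   = {1,4,2,3,5}
  6. ckcA  = ∅
k, c of each give nothing new

6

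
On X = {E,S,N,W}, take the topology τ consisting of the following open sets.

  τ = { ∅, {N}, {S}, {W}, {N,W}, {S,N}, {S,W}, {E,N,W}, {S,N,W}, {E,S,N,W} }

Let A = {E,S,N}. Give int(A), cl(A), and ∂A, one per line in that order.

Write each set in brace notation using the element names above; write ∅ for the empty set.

opens ⊆ A: ∅, {S}, {N}, {S,N}; union → int = {S,N}
complement {W}; its interior {W}; cl(A) = X∖{W} = {E,S,N}
boundary = {E,S,N} ∖ {S,N} = {E}

int(A) = {S,N}
cl(A)  = {E,S,N}
∂A     = {E}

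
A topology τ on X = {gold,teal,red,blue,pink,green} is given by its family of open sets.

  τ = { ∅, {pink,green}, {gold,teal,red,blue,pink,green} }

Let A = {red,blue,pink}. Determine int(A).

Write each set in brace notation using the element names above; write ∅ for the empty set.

∅

interior: largest open inside A is ∅ (from ∅)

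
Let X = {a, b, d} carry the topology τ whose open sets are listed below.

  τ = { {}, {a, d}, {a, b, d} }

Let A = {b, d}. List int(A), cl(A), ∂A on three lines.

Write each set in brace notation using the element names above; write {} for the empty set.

int(A) = {}
cl(A)  = {a, b, d}
∂A     = {a, b, d}

interior: largest open inside A is {} (from {})
cl via duality: int({a}) = {}, so X∖{} = {a, b, d}
cl∖int = {a, b, d}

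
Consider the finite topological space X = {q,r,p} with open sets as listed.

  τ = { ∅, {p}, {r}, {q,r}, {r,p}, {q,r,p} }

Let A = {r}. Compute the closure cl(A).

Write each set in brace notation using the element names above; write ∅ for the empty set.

cl via duality: int({q,p}) = {p}, so X∖{p} = {q,r}

{q,r}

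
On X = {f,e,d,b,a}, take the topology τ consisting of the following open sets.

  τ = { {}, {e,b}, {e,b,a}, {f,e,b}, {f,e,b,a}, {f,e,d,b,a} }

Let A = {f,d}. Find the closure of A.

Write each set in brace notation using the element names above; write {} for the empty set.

{f,d}

X∖A={e,b,a}, int(X∖A)={e,b,a}, hence cl(A)={f,d}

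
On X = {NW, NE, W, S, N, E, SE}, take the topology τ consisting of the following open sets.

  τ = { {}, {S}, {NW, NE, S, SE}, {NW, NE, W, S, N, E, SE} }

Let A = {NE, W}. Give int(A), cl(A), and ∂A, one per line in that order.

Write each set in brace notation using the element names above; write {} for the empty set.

opens ⊆ A: {}; union → int = {}
complement {NW, S, N, E, SE}; its interior {S}; cl(A) = X∖{S} = {NW, NE, W, N, E, SE}
boundary = {NW, NE, W, N, E, SE} ∖ {} = {NW, NE, W, N, E, SE}

int(A) = {}
cl(A)  = {NW, NE, W, N, E, SE}
∂A     = {NW, NE, W, N, E, SE}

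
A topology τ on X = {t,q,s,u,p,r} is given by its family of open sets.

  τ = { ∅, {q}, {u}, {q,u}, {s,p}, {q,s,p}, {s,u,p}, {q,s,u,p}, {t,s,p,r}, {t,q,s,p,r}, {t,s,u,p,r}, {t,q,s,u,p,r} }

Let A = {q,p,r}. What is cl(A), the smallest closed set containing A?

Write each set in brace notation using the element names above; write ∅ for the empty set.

closure: X∖int(X∖A) = X∖{u} = {t,q,s,p,r}

{t,q,s,p,r}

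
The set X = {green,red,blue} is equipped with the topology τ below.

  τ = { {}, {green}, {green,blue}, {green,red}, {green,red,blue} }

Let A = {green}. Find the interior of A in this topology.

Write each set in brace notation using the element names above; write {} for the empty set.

{green}

opens ⊆ A: {}, {green}; union → int = {green}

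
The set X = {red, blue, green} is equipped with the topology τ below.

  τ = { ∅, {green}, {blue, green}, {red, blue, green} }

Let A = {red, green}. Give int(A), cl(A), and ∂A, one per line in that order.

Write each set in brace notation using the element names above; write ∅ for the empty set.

open subsets of A: ∅, {green}; so int(A) = {green}
closure: X∖int(X∖A) = X∖∅ = {red, blue, green}
∂A = {red, blue, green} minus {green} = {red, blue}

int(A) = {green}
cl(A)  = {red, blue, green}
∂A     = {red, blue}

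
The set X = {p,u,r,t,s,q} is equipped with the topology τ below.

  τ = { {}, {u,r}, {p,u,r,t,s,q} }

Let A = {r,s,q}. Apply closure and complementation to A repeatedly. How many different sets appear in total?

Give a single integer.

closure: X∖int(X∖A) = X∖{} = {p,u,r,t,s,q}
Let k=closure and c=complement:
  1. A     = {r,s,q}
  2. kA    = {p,u,r,t,s,q}
  3. cA    = {p,u,t}
  4. ckA   = {}
— saturated at 4

4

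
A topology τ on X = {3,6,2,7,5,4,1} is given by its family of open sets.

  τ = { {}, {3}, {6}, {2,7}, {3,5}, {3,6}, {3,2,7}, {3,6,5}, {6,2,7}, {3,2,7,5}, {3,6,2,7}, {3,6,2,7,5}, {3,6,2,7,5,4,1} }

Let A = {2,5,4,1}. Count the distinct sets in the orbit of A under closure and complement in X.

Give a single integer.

cl via duality: int({3,6,7}) = {3,6}, so X∖{3,6} = {2,7,5,4,1}
Write k for closure, c for complement:
  1. A     = {2,5,4,1}
  2. kA    = {2,7,5,4,1}
  3. cA    = {3,6,7}
  4. ckA   = {3,6}
  5. kcA   = {3,6,2,7,5,4,1}
  6. kckA  = {3,6,5,4,1}
  7. ckcA  = {}
  8. ckckA = {2,7}
  9. kckckA = {2,7,4,1}
  10. ckckckA = {3,6,5}
applying k or c yields no new set

10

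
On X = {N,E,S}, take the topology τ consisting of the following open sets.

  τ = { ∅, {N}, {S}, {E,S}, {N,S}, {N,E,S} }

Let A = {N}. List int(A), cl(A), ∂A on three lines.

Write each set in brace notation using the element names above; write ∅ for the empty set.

int(A) = {N}
cl(A)  = {N}
∂A     = ∅

opens ⊆ A: ∅, {N}; union → int = {N}
complement {E,S}; its interior {E,S}; cl(A) = X∖{E,S} = {N}
boundary = {N} ∖ {N} = ∅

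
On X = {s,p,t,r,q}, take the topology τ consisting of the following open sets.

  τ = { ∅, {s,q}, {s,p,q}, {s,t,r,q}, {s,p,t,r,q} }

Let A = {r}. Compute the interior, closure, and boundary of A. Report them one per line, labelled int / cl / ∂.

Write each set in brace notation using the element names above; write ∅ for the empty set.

int(A) = ∅
cl(A)  = {t,r}
∂A     = {t,r}

interior: largest open inside A is ∅ (from ∅)
cl via duality: int({s,p,t,q}) = {s,p,q}, so X∖{s,p,q} = {t,r}
cl∖int = {t,r}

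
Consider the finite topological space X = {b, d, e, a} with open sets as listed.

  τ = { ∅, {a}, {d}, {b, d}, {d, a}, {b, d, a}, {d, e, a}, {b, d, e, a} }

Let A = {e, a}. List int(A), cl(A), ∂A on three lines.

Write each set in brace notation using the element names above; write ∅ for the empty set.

int(A) = {a}
cl(A)  = {e, a}
∂A     = {e}

open subsets of A: ∅, {a}; so int(A) = {a}
closure: X∖int(X∖A) = X∖{b, d} = {e, a}
∂A = {e, a} minus {a} = {e}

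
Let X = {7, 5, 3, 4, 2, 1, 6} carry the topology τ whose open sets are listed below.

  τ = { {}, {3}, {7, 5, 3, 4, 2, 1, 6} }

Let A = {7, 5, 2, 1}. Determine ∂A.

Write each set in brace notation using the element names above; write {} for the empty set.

{7, 5, 4, 2, 1, 6}

opens ⊆ A: {}; union → int = {}
complement {3, 4, 6}; its interior {3}; cl(A) = X∖{3} = {7, 5, 4, 2, 1, 6}
boundary = {7, 5, 4, 2, 1, 6} ∖ {} = {7, 5, 4, 2, 1, 6}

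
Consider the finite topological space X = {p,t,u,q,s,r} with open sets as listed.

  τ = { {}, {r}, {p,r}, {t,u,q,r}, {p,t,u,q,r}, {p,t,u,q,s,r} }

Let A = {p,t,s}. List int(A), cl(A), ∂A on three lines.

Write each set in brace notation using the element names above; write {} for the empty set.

opens ⊆ A: {}; union → int = {}
complement {u,q,r}; its interior {r}; cl(A) = X∖{r} = {p,t,u,q,s}
boundary = {p,t,u,q,s} ∖ {} = {p,t,u,q,s}

int(A) = {}
cl(A)  = {p,t,u,q,s}
∂A     = {p,t,u,q,s}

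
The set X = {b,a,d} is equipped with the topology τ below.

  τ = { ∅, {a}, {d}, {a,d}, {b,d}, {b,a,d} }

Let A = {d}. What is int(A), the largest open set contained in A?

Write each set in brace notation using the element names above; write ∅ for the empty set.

interior: largest open inside A is {d} (from ∅, {d})

{d}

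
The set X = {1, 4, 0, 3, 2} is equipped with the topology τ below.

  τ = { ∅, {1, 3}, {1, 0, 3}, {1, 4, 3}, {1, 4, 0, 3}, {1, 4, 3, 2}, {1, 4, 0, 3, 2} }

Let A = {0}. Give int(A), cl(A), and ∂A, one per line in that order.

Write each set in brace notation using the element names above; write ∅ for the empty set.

interior: largest open inside A is ∅ (from ∅)
cl via duality: int({1, 4, 3, 2}) = {1, 4, 3, 2}, so X∖{1, 4, 3, 2} = {0}
cl∖int = {0}

int(A) = ∅
cl(A)  = {0}
∂A     = {0}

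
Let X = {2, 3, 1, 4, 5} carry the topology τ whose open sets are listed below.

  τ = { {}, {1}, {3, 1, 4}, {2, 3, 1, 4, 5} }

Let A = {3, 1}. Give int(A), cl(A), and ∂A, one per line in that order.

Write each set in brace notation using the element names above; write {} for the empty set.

opens ⊆ A: {}, {1}; union → int = {1}
complement {2, 4, 5}; its interior {}; cl(A) = X∖{} = {2, 3, 1, 4, 5}
boundary = {2, 3, 1, 4, 5} ∖ {1} = {2, 3, 4, 5}

int(A) = {1}
cl(A)  = {2, 3, 1, 4, 5}
∂A     = {2, 3, 4, 5}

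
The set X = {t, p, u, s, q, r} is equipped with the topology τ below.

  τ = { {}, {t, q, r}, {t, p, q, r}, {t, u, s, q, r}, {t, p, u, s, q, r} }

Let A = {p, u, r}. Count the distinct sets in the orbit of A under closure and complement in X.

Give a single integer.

closure: X∖int(X∖A) = X∖{} = {t, p, u, s, q, r}
Let k=closure and c=complement:
  1. A     = {p, u, r}
  2. kA    = {t, p, u, s, q, r}
  3. cA    = {t, s, q}
  4. ckA   = {}
— saturated at 4

4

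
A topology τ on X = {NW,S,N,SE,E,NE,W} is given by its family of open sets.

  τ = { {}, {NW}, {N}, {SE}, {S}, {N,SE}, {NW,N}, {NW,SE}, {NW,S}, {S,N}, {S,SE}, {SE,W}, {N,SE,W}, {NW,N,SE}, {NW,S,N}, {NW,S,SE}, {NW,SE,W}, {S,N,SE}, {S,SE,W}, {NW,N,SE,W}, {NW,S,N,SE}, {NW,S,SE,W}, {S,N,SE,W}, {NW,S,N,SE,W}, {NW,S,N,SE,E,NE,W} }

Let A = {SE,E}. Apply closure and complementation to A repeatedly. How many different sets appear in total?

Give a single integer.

8

closure: X∖int(X∖A) = X∖{NW,S,N} = {SE,E,NE,W}
Let k=closure and c=complement:
  1. A     = {SE,E}
  2. kA    = {SE,E,NE,W}
  3. cA    = {NW,S,N,NE,W}
  4. ckA   = {NW,S,N}
  5. kcA   = {NW,S,N,E,NE,W}
  6. kckA  = {NW,S,N,E,NE}
  7. ckcA  = {SE}
  8. ckckA = {SE,W}
— saturated at 8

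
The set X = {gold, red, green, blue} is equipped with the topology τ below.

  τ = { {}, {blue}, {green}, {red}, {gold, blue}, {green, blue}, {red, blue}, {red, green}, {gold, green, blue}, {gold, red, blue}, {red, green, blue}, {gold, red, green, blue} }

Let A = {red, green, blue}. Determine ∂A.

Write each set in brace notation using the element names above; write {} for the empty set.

interior: largest open inside A is {red, green, blue} (from {}, {red}, {green}, {blue}, {green, blue}, {red, green}, {red, blue}, {red, green, blue})
cl via duality: int({gold}) = {}, so X∖{} = {gold, red, green, blue}
cl∖int = {gold}

{gold}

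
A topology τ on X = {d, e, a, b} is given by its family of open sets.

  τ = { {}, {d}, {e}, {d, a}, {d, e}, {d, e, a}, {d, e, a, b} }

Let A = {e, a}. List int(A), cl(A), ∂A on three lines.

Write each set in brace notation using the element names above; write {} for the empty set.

U open, U⊆A: {}, {e}. int(A) = ⋃ = {e}
X∖A={d, b}, int(X∖A)={d}, hence cl(A)={e, a, b}
∂A: remove int from cl → {a, b}

int(A) = {e}
cl(A)  = {e, a, b}
∂A     = {a, b}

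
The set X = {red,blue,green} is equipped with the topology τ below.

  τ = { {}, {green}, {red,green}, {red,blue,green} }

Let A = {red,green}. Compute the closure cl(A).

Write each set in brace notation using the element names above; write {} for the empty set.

closure: X∖int(X∖A) = X∖{} = {red,blue,green}

{red,blue,green}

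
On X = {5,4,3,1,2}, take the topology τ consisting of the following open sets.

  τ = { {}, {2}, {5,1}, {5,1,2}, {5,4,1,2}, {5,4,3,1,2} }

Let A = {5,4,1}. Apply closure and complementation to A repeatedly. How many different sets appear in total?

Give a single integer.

complement {3,2}; its interior {2}; cl(A) = X∖{2} = {5,4,3,1}
With k = closure, c = complement:
  1. A     = {5,4,1}
  2. kA    = {5,4,3,1}
  3. cA    = {3,2}
  4. ckA   = {2}
  5. kcA   = {4,3,2}
  6. ckcA  = {5,1}
k, c of each give nothing new

6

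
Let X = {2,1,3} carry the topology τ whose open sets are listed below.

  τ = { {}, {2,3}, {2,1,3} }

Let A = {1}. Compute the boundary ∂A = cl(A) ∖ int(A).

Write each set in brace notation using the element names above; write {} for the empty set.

U open, U⊆A: {}. int(A) = ⋃ = {}
X∖A={2,3}, int(X∖A)={2,3}, hence cl(A)={1}
∂A: remove int from cl → {1}

{1}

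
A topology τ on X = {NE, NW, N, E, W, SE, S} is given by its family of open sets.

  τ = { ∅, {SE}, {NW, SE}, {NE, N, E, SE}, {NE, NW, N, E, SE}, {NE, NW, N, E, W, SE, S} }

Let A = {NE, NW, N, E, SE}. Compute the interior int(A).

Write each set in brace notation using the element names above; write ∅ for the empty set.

opens ⊆ A: ∅, {SE}, {NW, SE}, {NE, N, E, SE}, {NE, NW, N, E, SE}; union → int = {NE, NW, N, E, SE}

{NE, NW, N, E, SE}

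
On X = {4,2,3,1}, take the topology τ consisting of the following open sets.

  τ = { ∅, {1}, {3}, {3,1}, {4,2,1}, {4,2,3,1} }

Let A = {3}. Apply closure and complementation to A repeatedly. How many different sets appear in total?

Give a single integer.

cl via duality: int({4,2,1}) = {4,2,1}, so X∖{4,2,1} = {3}
Write k for closure, c for complement:
  1. A     = {3}
  2. cA    = {4,2,1}
applying k or c yields no new set

2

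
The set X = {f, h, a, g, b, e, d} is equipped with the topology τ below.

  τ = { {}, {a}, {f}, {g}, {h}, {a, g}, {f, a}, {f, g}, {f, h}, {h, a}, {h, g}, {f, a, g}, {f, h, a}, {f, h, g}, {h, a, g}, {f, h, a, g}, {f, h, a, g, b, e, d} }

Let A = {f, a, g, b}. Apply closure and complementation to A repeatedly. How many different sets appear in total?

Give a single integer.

6

cl via duality: int({h, e, d}) = {h}, so X∖{h} = {f, a, g, b, e, d}
Write k for closure, c for complement:
  1. A     = {f, a, g, b}
  2. kA    = {f, a, g, b, e, d}
  3. cA    = {h, e, d}
  4. ckA   = {h}
  5. kcA   = {h, b, e, d}
  6. ckcA  = {f, a, g}
applying k or c yields no new set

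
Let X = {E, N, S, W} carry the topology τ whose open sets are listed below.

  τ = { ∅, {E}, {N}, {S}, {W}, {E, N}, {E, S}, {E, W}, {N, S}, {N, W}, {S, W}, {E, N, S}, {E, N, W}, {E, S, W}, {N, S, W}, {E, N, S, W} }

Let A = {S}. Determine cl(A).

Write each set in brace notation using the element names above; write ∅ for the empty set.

complement {E, N, W}; its interior {E, N, W}; cl(A) = X∖{E, N, W} = {S}

{S}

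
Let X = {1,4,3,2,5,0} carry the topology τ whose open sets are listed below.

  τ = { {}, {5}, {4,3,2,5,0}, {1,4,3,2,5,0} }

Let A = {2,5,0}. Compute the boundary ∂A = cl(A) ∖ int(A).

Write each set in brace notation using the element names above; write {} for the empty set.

interior: largest open inside A is {5} (from {}, {5})
cl via duality: int({1,4,3}) = {}, so X∖{} = {1,4,3,2,5,0}
cl∖int = {1,4,3,2,0}

{1,4,3,2,0}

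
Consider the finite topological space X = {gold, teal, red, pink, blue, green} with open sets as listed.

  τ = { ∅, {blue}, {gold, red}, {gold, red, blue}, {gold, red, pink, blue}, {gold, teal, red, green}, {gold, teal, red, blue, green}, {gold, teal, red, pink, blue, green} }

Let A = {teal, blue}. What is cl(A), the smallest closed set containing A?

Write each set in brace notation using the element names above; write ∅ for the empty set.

closure: X∖int(X∖A) = X∖{gold, red} = {teal, pink, blue, green}

{teal, pink, blue, green}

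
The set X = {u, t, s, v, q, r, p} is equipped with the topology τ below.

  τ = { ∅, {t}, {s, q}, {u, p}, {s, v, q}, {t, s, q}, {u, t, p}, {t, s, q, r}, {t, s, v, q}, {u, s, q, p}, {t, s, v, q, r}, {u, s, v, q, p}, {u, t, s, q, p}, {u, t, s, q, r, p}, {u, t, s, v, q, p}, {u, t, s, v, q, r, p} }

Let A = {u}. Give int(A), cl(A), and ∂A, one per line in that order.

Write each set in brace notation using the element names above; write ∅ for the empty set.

int(A) = ∅
cl(A)  = {u, p}
∂A     = {u, p}

opens ⊆ A: ∅; union → int = ∅
complement {t, s, v, q, r, p}; its interior {t, s, v, q, r}; cl(A) = X∖{t, s, v, q, r} = {u, p}
boundary = {u, p} ∖ ∅ = {u, p}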